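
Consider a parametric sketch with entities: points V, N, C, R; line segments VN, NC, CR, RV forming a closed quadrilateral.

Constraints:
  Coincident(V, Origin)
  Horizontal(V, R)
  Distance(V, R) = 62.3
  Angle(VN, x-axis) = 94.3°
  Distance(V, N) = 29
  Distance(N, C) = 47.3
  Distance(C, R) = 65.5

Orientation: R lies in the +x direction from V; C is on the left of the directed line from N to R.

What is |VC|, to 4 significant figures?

68.33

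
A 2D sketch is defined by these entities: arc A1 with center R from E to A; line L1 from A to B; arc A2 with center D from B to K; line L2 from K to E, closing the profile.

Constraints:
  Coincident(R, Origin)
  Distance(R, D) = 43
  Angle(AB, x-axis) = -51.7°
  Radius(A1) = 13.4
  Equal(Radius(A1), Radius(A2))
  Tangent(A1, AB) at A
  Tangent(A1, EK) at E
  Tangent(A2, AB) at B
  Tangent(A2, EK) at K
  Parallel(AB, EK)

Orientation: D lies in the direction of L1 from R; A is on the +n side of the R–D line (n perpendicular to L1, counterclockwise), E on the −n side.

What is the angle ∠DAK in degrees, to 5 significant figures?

14.625°

The slot axis is L1's direction at -51.7°, so u = (cos -51.7°, sin -51.7°) = (0.61978, -0.78478) and n = (−sin -51.7°, cos -51.7°) = (0.78478, 0.61978). R is at the origin and D lies 43.0 along u from R, so D = 43.0·u = (26.650, -33.745). Tangency of A1 to both parallel lines with radius 13.4 puts A and E at R ± 13.4·n: A = (10.516, 8.3050), E = (-10.516, -8.3050). Equal radii place B and K the same way about D: B = D + 13.4·n = (37.167, -25.440), K = D − 13.4·n = (16.134, -42.050). Then cos ∠DAK = AD·AK / (|AD||AK|), giving 14.625°.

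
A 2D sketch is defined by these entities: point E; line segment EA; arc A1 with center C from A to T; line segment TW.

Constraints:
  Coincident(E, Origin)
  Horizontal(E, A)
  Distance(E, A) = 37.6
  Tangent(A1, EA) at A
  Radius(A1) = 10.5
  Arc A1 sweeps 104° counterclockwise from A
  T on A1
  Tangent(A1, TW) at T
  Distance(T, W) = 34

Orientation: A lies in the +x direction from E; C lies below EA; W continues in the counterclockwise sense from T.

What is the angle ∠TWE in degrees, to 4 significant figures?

23.75°

E is at the origin; EA is horizontal with |EA| = 37.6 and A on the +x side, so A = (37.60, 0.000). Since A1 is tangent to EA there, CA ⟂ EA, so C = A + (0, -10.5) = (37.60, -10.50). On A1, A sits at bearing 90° from C; a 104° counterclockwise sweep puts T at bearing 194°, so T = C + 10.5·(cos 194°, sin 194°) = (27.41, -13.04). The tangent condition forces CT to be normal to TW, so TW runs along (−sin 194°, cos 194°); with |TW| = 34.0, W = (35.64, -46.03). Then cos ∠TWE = WT·WE / (|WT||WE|), giving 23.75°.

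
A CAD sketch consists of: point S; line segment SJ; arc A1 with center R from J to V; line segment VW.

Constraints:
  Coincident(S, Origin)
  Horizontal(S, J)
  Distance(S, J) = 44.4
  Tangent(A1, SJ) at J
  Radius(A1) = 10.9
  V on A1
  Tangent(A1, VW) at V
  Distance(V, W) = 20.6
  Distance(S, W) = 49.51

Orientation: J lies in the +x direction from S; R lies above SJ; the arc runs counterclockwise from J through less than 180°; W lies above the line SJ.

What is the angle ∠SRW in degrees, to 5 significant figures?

85.098°

Checks: |RV| = 10.90 ✓; ∠(RV, VW) = 90.00° ✓; |VW| = 20.60 ✓; |SW| = 49.51 ✓.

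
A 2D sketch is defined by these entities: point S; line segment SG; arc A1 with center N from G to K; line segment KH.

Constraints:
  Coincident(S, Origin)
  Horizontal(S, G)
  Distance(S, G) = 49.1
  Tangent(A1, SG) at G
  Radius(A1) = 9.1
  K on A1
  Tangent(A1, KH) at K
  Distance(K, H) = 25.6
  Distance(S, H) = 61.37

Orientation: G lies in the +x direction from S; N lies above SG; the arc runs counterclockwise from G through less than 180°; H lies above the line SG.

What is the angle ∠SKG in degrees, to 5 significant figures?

42.592°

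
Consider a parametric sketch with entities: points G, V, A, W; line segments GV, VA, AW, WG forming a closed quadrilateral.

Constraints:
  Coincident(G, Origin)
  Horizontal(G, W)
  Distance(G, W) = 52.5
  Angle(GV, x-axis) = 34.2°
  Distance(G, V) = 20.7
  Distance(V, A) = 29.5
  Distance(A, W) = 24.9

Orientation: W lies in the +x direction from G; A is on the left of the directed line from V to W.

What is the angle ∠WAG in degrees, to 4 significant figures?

81.61°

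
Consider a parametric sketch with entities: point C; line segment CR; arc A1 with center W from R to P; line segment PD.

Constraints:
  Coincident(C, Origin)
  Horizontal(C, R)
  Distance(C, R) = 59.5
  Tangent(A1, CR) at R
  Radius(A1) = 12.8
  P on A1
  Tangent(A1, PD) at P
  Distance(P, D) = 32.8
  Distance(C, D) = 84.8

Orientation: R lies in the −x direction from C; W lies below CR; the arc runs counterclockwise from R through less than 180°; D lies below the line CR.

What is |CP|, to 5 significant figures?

73.490

C is at the origin; CR is horizontal with |CR| = 59.5 and R on the −x side, so R = (-59.500, 0.0000). Tangency of A1 to CR means the radius WR is perpendicular to CR, so W = R + (0, -12.8) = (-59.500, -12.800). Since WP ⟂ PD (tangency), |WD| = √(12.8² + 32.8²) = 35.209 regardless of where P sits on A1. So D lies on both circle(C, 84.8) and circle(W, 35.209); the below-CR intersection is D = (-71.244, -45.993). P is the foot of the tangent from D: P = (-72.293, -13.210).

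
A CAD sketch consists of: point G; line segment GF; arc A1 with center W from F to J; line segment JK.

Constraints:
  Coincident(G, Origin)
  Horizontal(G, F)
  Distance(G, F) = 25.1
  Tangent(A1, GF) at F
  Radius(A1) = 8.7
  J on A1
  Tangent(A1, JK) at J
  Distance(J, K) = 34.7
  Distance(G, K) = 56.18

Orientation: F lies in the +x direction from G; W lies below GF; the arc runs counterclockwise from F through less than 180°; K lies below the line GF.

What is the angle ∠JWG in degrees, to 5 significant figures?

52.096°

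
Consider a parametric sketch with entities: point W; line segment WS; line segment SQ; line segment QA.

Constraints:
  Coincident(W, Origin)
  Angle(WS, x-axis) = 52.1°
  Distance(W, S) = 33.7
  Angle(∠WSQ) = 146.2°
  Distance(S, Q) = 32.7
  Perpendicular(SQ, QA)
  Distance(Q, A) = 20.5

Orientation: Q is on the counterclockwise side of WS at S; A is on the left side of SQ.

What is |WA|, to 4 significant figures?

60.73

W is at the origin; WS runs at 52.1° with length 33.7, so S = 33.7·(cos 52.1°, sin 52.1°) = (20.70, 26.59). ∠WSQ = 146.2°, so SQ runs at 52.1° + (180° − 146.2°) = 85.90° from the x-axis; with |SQ| = 32.7, Q = S + 32.7·(cos 85.90°, sin 85.90°) = (23.04, 59.21). The perpendicularity gives QA at right angles to SQ; with |QA| = 20.5 on the left of SQ, A = Q + 20.5·(-0.9974, 0.07150) = (2.592, 60.67). Then |WA| = |A − W| = 60.73.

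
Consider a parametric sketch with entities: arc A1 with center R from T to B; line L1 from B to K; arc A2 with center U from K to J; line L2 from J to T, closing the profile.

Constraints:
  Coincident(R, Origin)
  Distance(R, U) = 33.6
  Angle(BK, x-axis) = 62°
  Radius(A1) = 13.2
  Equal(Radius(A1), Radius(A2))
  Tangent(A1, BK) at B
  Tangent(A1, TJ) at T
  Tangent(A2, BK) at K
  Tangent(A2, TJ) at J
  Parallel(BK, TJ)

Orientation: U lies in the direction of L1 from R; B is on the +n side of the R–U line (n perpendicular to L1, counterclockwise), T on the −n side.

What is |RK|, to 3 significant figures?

36.1

Tangency of A1 to both parallel lines with radius 13.2 puts B and T at R ± 13.2·n: B = (-11.7, 6.20), T = (11.7, -6.20). Equal radii place K and J the same way about U: K = U + 13.2·n = (4.12, 35.9), J = U − 13.2·n = (27.4, 23.5). Then |RK| = |K − R| = 36.1.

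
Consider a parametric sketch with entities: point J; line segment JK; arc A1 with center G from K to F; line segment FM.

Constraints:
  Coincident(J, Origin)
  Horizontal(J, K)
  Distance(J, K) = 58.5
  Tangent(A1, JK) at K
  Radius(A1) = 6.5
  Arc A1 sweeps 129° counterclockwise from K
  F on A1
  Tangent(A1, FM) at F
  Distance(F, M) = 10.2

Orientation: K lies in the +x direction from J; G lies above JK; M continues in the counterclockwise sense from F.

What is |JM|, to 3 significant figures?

60.1

On A1, K sits at bearing -90° from G; a 129° counterclockwise sweep puts F at bearing 39°, so F = G + 6.5·(cos 39°, sin 39°) = (63.6, 10.6). A1 meets FM tangentially, so GF is at right angles to FM, so FM runs along (−sin 39°, cos 39°); with |FM| = 10.2, M = (57.1, 18.5). Then |JM| = |M − J| = 60.1.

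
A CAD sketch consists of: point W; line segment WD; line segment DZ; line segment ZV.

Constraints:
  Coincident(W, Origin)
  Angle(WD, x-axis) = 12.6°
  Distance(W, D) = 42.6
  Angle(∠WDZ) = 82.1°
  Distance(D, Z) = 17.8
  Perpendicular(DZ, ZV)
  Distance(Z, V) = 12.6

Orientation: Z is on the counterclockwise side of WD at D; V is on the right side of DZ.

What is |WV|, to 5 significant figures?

56.083

∠WDZ = 82.1°, so DZ runs at 12.6° + (180° − 82.1°) = 110.50° from the x-axis; with |DZ| = 17.8, Z = D + 17.8·(cos 110.50°, sin 110.50°) = (35.340, 25.966). DZ is perpendicular to ZV; with |ZV| = 12.6 on the right of DZ, V = Z + 12.6·(0.93667, 0.35021) = (47.142, 30.378). Then |WV| = |V − W| = 56.083.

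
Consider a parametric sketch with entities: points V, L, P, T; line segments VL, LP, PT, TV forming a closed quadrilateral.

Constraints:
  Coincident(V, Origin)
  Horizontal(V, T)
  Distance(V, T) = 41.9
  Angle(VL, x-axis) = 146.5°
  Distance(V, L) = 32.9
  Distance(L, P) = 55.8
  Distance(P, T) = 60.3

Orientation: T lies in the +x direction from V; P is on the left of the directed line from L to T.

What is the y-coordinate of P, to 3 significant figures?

54.1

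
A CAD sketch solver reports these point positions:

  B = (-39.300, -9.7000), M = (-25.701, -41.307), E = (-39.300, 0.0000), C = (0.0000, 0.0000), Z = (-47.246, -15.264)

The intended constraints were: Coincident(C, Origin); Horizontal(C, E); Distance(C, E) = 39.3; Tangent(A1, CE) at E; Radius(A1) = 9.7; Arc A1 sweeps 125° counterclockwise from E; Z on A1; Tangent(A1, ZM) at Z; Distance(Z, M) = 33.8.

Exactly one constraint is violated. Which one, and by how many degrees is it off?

Tangent(A1, ZM) at Z — off by 4.60°.

C = (0.00, 0.00) ✓; C.y = 0.00, E.y = 0.00 ✓; |CE| = 39.30 ✓; ∠(BE, EC) = 90.00° ✓; |BE| = 9.700 ✓; bearing(B→Z) − bearing(B→E) = 125.0° ✓; |BZ| = 9.700 ✓; ∠(BZ, ZM) = 85.40° ✗; |ZM| = 33.80 ✓.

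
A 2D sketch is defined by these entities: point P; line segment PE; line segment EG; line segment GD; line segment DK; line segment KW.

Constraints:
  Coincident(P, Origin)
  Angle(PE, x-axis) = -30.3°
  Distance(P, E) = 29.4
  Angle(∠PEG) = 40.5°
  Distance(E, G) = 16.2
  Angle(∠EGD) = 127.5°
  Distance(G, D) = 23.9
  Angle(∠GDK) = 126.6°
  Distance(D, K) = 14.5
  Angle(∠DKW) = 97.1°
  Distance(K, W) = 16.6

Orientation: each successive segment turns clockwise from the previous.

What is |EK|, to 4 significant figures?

42.42

∠EGD = 127.5° gives GD at 137.7° from the x-axis; with |GD| = 23.9, D = (-8.237, -1.617). ∠GDK = 126.6° gives DK at 84.30° from the x-axis; with |DK| = 14.5, K = (-6.797, 12.81). Then |EK| = |K − E| = 42.42.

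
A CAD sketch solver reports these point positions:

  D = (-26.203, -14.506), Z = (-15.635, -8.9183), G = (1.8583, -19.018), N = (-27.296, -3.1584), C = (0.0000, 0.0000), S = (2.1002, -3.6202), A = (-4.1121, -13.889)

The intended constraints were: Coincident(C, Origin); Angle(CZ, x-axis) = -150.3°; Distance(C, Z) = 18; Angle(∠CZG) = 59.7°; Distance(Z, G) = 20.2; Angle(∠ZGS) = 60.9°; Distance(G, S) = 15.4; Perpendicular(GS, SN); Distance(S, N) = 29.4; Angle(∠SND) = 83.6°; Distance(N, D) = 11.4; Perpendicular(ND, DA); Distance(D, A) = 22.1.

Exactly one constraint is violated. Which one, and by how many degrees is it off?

Perpendicular(ND, DA) — off by 3.90°.

C = (0.00, 0.00) ✓; CZ at -150.3° ✓; |CZ| = 18.00 ✓; ∠CZG = 59.70° ✓; |ZG| = 20.20 ✓; ∠ZGS = 60.90° ✓; |GS| = 15.40 ✓; ∠(GS, SN) = 90.00° ✓; |SN| = 29.40 ✓; ∠SND = 83.60° ✓; |ND| = 11.40 ✓; ∠(ND, DA) = 86.10° ✗; |DA| = 22.10 ✓.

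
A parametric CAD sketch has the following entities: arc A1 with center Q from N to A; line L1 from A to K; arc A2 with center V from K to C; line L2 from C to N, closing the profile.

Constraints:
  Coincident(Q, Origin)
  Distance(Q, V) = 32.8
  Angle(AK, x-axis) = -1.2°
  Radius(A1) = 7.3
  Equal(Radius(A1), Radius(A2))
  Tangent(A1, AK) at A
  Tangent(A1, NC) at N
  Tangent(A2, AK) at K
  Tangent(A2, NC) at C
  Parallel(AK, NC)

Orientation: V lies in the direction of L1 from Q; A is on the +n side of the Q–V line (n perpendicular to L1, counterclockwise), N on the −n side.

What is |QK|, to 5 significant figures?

33.603

Tangency of A1 to both parallel lines with radius 7.3 puts A and N at Q ± 7.3·n: A = (0.15288, 7.2984), N = (-0.15288, -7.2984). Equal radii place K and C the same way about V: K = V + 7.3·n = (32.946, 6.6115), C = V − 7.3·n = (32.640, -7.9853). Then |QK| = |K − Q| = 33.603.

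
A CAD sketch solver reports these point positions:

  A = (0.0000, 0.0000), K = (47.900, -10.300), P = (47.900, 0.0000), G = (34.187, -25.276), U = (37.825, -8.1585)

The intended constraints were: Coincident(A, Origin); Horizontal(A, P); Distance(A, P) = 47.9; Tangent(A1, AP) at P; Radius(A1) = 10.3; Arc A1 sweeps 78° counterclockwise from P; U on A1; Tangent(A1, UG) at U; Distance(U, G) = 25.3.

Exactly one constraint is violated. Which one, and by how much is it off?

Distance(U, G) = 25.3 — off by 7.80.

A = (0.00, 0.00) ✓; A.y = 0.00, P.y = 0.00 ✓; |AP| = 47.90 ✓; ∠(KP, PA) = 90.00° ✓; |KP| = 10.30 ✓; bearing(K→U) − bearing(K→P) = 78.00° ✓; |KU| = 10.30 ✓; ∠(KU, UG) = 90.00° ✓; |UG| = 17.50 ✗.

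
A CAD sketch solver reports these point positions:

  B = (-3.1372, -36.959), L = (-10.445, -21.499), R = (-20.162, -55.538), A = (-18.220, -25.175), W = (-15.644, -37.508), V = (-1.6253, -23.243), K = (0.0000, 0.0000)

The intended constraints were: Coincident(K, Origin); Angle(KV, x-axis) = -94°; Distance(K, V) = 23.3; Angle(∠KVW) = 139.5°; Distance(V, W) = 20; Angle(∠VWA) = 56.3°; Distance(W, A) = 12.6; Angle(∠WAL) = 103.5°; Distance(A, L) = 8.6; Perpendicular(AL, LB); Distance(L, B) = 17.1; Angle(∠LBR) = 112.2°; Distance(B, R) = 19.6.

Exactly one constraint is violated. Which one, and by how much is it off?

Distance(B, R) = 19.6 — off by 5.60.

K = (0.00, 0.00) ✓; KV at -94.00° ✓; |KV| = 23.30 ✓; ∠KVW = 139.5° ✓; |VW| = 20.00 ✓; ∠VWA = 56.30° ✓; |WA| = 12.60 ✓; ∠WAL = 103.5° ✓; |AL| = 8.600 ✓; ∠(AL, LB) = 90.00° ✓; |LB| = 17.10 ✓; ∠LBR = 112.2° ✓; |BR| = 25.20 ✗.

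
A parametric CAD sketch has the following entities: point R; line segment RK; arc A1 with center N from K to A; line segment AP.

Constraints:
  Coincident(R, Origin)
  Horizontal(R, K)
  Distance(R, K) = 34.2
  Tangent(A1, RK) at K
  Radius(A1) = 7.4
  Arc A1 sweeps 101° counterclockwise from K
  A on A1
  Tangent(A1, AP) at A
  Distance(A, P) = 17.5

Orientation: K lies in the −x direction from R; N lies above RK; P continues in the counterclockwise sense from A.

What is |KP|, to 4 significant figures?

26.29

On A1, K sits at bearing -90° from N; a 101° counterclockwise sweep puts A at bearing 11°, so A = N + 7.4·(cos 11°, sin 11°) = (-26.94, 8.812). Since A1 is tangent to AP there, NA ⟂ AP, so AP runs along (−sin 11°, cos 11°); with |AP| = 17.5, P = (-30.28, 25.99). Then |KP| = |P − K| = 26.29.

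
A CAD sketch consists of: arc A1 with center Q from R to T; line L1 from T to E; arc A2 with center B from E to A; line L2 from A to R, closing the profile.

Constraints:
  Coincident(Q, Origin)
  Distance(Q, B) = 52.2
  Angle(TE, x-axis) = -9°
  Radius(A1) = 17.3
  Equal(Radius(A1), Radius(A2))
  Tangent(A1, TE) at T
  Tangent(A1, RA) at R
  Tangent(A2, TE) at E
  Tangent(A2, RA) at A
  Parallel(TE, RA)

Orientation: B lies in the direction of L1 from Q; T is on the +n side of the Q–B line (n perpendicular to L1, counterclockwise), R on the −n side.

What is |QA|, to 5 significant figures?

54.992

The slot axis is L1's direction at -9.0°, so u = (cos -9.0°, sin -9.0°) = (0.98769, -0.15643) and n = (−sin -9.0°, cos -9.0°) = (0.15643, 0.98769). Q is at the origin and B lies 52.2 along u from Q, so B = 52.2·u = (51.557, -8.1659). Tangency of A1 to both parallel lines with radius 17.3 puts T and R at Q ± 17.3·n: T = (2.7063, 17.087), R = (-2.7063, -17.087). Equal radii place E and A the same way about B: E = B + 17.3·n = (54.264, 8.9211), A = B − 17.3·n = (48.851, -25.253). Then |QA| = |A − Q| = 54.992.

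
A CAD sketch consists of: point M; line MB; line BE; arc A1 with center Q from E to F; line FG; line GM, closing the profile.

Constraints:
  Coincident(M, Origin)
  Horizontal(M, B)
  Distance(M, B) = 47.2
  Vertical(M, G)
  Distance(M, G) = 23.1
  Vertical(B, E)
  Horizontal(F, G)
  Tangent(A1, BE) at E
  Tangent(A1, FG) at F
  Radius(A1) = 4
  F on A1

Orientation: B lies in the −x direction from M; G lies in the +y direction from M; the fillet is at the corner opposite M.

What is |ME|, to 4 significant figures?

50.92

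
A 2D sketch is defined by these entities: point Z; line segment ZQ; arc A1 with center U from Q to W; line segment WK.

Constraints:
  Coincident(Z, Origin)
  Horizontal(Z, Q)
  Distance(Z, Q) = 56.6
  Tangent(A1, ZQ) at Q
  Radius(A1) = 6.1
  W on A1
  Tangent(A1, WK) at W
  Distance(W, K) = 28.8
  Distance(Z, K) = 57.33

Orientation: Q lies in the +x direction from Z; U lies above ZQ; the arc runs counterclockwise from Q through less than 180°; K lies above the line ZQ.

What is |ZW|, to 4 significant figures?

62.46

Checks: |UW| = 6.100 ✓; ∠(UW, WK) = 90.00° ✓; |WK| = 28.80 ✓; |ZK| = 57.33 ✓.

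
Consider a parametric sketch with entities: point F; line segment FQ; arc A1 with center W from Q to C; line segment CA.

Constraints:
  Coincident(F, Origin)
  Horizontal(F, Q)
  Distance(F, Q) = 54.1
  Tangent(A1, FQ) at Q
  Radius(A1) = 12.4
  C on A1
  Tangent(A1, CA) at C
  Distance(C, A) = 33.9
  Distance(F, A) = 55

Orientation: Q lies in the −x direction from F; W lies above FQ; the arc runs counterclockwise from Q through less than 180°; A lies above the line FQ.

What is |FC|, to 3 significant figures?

43.1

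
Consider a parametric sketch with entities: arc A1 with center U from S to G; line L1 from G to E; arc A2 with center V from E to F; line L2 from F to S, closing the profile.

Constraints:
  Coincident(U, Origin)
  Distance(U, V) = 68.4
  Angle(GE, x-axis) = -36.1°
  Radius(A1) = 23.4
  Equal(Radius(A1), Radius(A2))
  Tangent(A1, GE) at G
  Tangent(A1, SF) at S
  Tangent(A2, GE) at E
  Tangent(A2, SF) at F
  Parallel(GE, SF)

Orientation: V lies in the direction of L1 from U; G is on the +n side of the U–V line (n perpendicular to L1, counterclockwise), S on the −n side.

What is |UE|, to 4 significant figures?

72.29

The slot axis is L1's direction at -36.1°, so u = (cos -36.1°, sin -36.1°) = (0.8080, -0.5892) and n = (−sin -36.1°, cos -36.1°) = (0.5892, 0.8080). U is at the origin and V lies 68.4 along u from U, so V = 68.4·u = (55.27, -40.30). Tangency of A1 to both parallel lines with radius 23.4 puts G and S at U ± 23.4·n: G = (13.79, 18.91), S = (-13.79, -18.91). Equal radii place E and F the same way about V: E = V + 23.4·n = (69.05, -21.39), F = V − 23.4·n = (41.48, -59.21). Then |UE| = |E − U| = 72.29.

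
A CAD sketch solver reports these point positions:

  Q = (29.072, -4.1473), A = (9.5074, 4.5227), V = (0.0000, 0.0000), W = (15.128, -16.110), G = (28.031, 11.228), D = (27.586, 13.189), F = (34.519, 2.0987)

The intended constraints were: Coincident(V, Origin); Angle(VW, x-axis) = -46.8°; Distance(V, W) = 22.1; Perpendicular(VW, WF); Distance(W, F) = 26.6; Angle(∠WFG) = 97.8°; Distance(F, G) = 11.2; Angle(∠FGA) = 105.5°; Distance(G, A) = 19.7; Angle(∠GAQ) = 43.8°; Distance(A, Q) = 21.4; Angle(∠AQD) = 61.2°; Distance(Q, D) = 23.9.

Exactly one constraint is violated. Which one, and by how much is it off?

Distance(Q, D) = 23.9 — off by 6.50.

V = (0.00, 0.00) ✓; VW at -46.80° ✓; |VW| = 22.10 ✓; ∠(VW, WF) = 90.00° ✓; |WF| = 26.60 ✓; ∠WFG = 97.80° ✓; |FG| = 11.20 ✓; ∠FGA = 105.5° ✓; |GA| = 19.70 ✓; ∠GAQ = 43.80° ✓; |AQ| = 21.40 ✓; ∠AQD = 61.20° ✓; |QD| = 17.40 ✗.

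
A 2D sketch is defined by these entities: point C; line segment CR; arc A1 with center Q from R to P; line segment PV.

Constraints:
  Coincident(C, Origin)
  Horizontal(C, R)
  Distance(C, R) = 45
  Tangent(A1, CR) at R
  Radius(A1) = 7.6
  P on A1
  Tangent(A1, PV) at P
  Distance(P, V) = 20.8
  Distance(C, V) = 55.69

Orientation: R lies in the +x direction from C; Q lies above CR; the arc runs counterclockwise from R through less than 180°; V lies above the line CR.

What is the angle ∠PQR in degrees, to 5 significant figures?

104.51°

C is at the origin; C and R share the same y with |CR| = 45.0 and R on the +x side, so R = (45.000, 0.0000). Tangency of A1 to CR means the radius QR is perpendicular to CR, so Q = R + (0, 7.6) = (45.000, 7.6000). Since QP ⟂ PV (tangency), |QV| = √(7.6² + 20.8²) = 22.145 regardless of where P sits on A1. So V lies on both circle(C, 55.69) and circle(Q, 22.145); the above-CR intersection is V = (47.147, 29.641). P is the foot of the tangent from V: P = (52.358, 9.5040).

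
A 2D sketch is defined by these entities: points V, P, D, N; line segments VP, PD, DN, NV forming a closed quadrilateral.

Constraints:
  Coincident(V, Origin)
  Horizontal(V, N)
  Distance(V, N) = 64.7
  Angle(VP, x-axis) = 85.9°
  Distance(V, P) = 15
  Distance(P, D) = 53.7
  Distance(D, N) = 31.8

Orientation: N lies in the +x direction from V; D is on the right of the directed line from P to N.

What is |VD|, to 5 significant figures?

45.998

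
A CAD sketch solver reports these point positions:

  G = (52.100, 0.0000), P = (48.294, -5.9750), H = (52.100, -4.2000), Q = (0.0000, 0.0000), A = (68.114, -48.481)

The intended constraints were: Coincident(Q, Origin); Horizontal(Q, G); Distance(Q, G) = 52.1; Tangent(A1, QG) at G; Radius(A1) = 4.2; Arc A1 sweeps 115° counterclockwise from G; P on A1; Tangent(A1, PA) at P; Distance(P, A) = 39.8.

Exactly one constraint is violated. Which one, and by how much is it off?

Distance(P, A) = 39.8 — off by 7.10.

Q = (0.00, 0.00) ✓; Q.y = 0.00, G.y = 0.00 ✓; |QG| = 52.10 ✓; ∠(HG, GQ) = 90.00° ✓; |HG| = 4.200 ✓; bearing(H→P) − bearing(H→G) = 115.0° ✓; |HP| = 4.200 ✓; ∠(HP, PA) = 90.00° ✓; |PA| = 46.90 ✗.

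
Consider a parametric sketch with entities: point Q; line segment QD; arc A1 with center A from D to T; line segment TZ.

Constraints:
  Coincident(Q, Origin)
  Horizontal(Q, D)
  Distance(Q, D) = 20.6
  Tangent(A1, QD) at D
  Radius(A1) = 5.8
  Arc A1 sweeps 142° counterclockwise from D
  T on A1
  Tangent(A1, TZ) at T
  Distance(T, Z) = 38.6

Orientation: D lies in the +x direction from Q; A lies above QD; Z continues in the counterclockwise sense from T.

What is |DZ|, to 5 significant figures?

43.427

Q is at the origin; Q and D share the same y with |QD| = 20.6 and D on the +x side, so D = (20.600, 0.0000). The tangent condition forces AD to be normal to QD, so A = D + (0, 5.8) = (20.600, 5.8000). On A1, D sits at bearing -90° from A; a 142° counterclockwise sweep puts T at bearing 52°, so T = A + 5.8·(cos 52°, sin 52°) = (24.171, 10.370). A1 meets TZ tangentially, so AT is at right angles to TZ, so TZ runs along (−sin 52°, cos 52°); with |TZ| = 38.6, Z = (-6.2464, 34.135). Then |DZ| = |Z − D| = 43.427.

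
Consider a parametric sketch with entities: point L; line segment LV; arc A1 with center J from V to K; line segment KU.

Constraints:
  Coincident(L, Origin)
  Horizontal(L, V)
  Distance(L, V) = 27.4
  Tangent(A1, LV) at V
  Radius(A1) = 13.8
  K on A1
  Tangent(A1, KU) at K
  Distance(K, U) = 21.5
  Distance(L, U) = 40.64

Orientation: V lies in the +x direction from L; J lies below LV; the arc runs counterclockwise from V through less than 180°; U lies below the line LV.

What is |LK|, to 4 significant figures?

20.89

L is at the origin; LV is horizontal with |LV| = 27.4 and V on the +x side, so V = (27.40, 0.000). A1 meets LV tangentially, so JV is at right angles to LV, so J = V + (0, -13.8) = (27.40, -13.80). Since JK ⟂ KU (tangency), |JU| = √(13.8² + 21.5²) = 25.55 regardless of where K sits on A1. So U lies on both circle(L, 40.64) and circle(J, 25.55); the below-LV intersection is U = (16.76, -37.02). K is the foot of the tangent from U: K = (13.74, -15.74).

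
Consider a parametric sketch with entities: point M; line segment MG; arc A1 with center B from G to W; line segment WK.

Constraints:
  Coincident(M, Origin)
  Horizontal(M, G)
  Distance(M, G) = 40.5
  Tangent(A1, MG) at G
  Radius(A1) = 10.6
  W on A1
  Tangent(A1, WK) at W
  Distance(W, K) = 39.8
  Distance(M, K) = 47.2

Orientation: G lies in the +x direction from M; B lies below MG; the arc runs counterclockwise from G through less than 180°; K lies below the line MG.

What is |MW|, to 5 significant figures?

31.337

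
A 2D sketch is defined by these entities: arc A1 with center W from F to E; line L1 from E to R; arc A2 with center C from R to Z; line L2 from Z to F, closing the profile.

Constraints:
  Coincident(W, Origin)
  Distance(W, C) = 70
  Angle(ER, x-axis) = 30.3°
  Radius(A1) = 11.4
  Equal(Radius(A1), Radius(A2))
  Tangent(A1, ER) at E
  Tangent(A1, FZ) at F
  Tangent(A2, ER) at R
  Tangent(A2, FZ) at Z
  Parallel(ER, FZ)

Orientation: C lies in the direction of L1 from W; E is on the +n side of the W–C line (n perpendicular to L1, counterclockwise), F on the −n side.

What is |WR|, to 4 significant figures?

70.92

The slot axis is L1's direction at 30.3°, so u = (cos 30.3°, sin 30.3°) = (0.8634, 0.5045) and n = (−sin 30.3°, cos 30.3°) = (-0.5045, 0.8634). W is at the origin and C lies 70.0 along u from W, so C = 70.0·u = (60.44, 35.32). Tangency of A1 to both parallel lines with radius 11.4 puts E and F at W ± 11.4·n: E = (-5.752, 9.843), F = (5.752, -9.843). Equal radii place R and Z the same way about C: R = C + 11.4·n = (54.69, 45.16), Z = C − 11.4·n = (66.19, 25.47). Then |WR| = |R − W| = 70.92.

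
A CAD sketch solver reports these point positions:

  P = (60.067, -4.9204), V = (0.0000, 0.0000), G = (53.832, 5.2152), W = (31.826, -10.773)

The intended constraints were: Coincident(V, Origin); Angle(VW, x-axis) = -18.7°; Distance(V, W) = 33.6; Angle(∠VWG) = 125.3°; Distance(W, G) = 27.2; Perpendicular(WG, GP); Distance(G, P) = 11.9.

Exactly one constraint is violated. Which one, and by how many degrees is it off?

Perpendicular(WG, GP) — off by 4.40°.

V = (0.00, 0.00) ✓; VW at -18.70° ✓; |VW| = 33.60 ✓; ∠VWG = 125.3° ✓; |WG| = 27.20 ✓; ∠(WG, GP) = 94.40° ✗; |GP| = 11.90 ✓.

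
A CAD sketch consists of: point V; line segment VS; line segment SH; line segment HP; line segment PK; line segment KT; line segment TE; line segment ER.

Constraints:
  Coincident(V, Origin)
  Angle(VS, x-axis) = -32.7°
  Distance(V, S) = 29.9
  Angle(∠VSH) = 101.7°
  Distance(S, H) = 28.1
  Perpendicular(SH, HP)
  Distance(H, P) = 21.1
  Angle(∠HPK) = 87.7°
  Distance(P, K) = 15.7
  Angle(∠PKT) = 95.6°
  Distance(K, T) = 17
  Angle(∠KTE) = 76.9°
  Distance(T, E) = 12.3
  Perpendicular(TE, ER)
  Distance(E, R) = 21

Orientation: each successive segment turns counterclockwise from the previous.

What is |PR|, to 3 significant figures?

9.63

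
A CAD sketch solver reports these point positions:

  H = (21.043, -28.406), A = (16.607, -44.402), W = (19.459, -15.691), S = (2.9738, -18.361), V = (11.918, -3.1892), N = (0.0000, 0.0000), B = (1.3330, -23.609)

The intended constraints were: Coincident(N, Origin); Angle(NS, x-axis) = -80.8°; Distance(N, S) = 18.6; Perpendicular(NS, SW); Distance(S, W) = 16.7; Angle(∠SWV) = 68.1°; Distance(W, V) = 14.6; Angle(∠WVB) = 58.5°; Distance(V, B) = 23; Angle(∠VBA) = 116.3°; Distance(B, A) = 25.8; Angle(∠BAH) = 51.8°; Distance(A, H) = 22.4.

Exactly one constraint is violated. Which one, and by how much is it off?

Distance(A, H) = 22.4 — off by 5.80.

N = (0.00, 0.00) ✓; NS at -80.80° ✓; |NS| = 18.60 ✓; ∠(NS, SW) = 90.00° ✓; |SW| = 16.70 ✓; ∠SWV = 68.10° ✓; |WV| = 14.60 ✓; ∠WVB = 58.50° ✓; |VB| = 23.00 ✓; ∠VBA = 116.3° ✓; |BA| = 25.80 ✓; ∠BAH = 51.80° ✓; |AH| = 16.60 ✗.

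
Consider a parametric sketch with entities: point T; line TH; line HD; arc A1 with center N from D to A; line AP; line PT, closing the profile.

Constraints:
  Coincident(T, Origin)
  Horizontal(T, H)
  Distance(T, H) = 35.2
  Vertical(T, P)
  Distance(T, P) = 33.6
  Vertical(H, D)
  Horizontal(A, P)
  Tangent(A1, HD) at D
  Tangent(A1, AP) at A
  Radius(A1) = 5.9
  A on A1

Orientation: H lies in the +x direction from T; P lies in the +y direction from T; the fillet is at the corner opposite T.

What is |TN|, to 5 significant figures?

40.321

T is at the origin; T and H share the same y with |TH| = 35.2 and H on the +x side, so H = (35.200, 0.0000). T and P share the same x with |TP| = 33.6 and P on the +y side, so P = (0.0000, 33.600). The virtual corner opposite T is at (35.200, 33.600). Since A1 is tangent to HD there, ND ⟂ HD and tangency of A1 to AP means the radius NA is perpendicular to AP, with radius 5.9, so the center N sits 5.9 in from both sides at N = (29.300, 27.700). Then |TN| = |N − T| = 40.321.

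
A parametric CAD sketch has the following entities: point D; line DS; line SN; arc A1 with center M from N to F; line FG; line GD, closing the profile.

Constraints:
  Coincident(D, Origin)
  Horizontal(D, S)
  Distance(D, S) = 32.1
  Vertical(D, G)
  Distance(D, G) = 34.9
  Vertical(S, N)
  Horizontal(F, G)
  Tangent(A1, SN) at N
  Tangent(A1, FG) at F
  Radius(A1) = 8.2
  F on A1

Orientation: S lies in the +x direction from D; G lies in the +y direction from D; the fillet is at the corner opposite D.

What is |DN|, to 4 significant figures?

41.75

The virtual corner opposite D is at (32.10, 34.90). Since A1 is tangent to SN there, MN ⟂ SN and the tangent condition forces MF to be normal to FG, with radius 8.2, so the center M sits 8.2 in from both sides at M = (23.90, 26.70). That places the tangent points at N = (32.10, 26.70) on SN and F = (23.90, 34.90) on FG. Then |DN| = |N − D| = 41.75.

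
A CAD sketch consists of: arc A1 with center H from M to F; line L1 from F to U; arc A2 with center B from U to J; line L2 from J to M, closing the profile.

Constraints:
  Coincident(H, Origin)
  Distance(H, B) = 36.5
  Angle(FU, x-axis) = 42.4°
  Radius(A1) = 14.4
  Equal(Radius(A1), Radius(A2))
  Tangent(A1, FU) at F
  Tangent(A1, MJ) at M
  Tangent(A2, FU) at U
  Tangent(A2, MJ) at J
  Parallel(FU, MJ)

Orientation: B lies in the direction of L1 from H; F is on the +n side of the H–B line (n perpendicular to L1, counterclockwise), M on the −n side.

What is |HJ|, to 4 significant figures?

39.24

The slot axis is L1's direction at 42.4°, so u = (cos 42.4°, sin 42.4°) = (0.7385, 0.6743) and n = (−sin 42.4°, cos 42.4°) = (-0.6743, 0.7385). H is at the origin and B lies 36.5 along u from H, so B = 36.5·u = (26.95, 24.61). Tangency of A1 to both parallel lines with radius 14.4 puts F and M at H ± 14.4·n: F = (-9.710, 10.63), M = (9.710, -10.63). Equal radii place U and J the same way about B: U = B + 14.4·n = (17.24, 35.25), J = B − 14.4·n = (36.66, 13.98). Then |HJ| = |J − H| = 39.24.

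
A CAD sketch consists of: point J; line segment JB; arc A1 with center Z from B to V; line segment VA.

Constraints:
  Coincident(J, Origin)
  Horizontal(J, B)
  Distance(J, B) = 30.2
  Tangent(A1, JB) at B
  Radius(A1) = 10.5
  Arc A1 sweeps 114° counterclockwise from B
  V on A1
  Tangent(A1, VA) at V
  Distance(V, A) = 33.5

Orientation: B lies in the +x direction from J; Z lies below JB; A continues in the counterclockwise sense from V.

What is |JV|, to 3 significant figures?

25.4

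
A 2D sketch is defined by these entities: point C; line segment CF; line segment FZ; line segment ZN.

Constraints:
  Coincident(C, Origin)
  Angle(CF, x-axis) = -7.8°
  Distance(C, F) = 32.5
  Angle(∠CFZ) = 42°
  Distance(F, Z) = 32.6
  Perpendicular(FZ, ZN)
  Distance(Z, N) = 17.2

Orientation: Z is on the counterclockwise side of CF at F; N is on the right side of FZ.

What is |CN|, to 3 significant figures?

39.9

C is at the origin; CF runs at -7.8° with length 32.5, so F = 32.5·(cos -7.8°, sin -7.8°) = (32.2, -4.41). ∠CFZ = 42.0°, so FZ runs at -7.8° + (180° − 42.0°) = 130° from the x-axis; with |FZ| = 32.6, Z = F + 32.6·(cos 130°, sin 130°) = (11.2, 20.5). The perpendicularity gives ZN at right angles to FZ; with |ZN| = 17.2 on the right of FZ, N = Z + 17.2·(0.764, 0.645) = (24.3, 31.6). Then |CN| = |N − C| = 39.9.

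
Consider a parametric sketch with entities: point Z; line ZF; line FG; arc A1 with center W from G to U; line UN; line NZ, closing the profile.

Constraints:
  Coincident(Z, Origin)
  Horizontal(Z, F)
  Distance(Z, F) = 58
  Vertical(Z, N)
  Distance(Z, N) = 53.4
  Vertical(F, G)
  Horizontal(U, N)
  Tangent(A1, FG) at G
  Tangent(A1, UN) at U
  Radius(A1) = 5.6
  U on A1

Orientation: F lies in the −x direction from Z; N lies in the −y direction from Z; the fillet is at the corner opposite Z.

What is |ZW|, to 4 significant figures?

70.93

Z is at the origin; ZF is horizontal with |ZF| = 58.0 and F on the −x side, so F = (-58.00, 0.000). Z and N share the same x with |ZN| = 53.4 and N on the −y side, so N = (0.000, -53.40). The virtual corner opposite Z is at (-58.00, -53.40). The tangent condition forces WG to be normal to FG and A1 meets UN tangentially, so WU is at right angles to UN, with radius 5.6, so the center W sits 5.6 in from both sides at W = (-52.40, -47.80). Then |ZW| = |W − Z| = 70.93.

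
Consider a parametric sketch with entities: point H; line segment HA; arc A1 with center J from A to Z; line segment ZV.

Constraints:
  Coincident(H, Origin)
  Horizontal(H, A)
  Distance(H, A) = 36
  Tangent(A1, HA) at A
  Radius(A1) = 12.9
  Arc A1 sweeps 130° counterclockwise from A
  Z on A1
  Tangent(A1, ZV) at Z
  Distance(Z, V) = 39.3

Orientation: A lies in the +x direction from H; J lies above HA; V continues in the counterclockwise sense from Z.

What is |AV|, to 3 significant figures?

53.6

H is at the origin; H and A share the same y with |HA| = 36.0 and A on the +x side, so A = (36.0, 0.00). The tangent condition forces JA to be normal to HA, so J = A + (0, 12.9) = (36.0, 12.9). On A1, A sits at bearing -90° from J; a 130° counterclockwise sweep puts Z at bearing 40°, so Z = J + 12.9·(cos 40°, sin 40°) = (45.9, 21.2). Tangency of A1 to ZV means the radius JZ is perpendicular to ZV, so ZV runs along (−sin 40°, cos 40°); with |ZV| = 39.3, V = (20.6, 51.3). Then |AV| = |V − A| = 53.6.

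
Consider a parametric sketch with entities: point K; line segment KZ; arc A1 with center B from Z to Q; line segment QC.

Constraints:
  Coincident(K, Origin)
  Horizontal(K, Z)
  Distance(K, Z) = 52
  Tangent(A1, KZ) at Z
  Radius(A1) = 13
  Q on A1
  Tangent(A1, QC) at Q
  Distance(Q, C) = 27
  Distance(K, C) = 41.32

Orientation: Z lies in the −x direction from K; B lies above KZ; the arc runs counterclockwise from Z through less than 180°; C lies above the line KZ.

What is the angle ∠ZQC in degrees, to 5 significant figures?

149.15°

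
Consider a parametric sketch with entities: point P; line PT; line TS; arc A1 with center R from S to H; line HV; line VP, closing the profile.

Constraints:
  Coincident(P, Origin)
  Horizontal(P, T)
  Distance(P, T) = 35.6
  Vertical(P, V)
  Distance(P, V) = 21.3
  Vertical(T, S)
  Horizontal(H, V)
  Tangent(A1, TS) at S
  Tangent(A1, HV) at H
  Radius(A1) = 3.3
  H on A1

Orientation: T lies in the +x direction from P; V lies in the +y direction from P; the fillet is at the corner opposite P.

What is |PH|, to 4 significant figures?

38.69

The virtual corner opposite P is at (35.60, 21.30). Since A1 is tangent to TS there, RS ⟂ TS and the tangent condition forces RH to be normal to HV, with radius 3.3, so the center R sits 3.3 in from both sides at R = (32.30, 18.00). That places the tangent points at S = (35.60, 18.00) on TS and H = (32.30, 21.30) on HV. Then |PH| = |H − P| = 38.69.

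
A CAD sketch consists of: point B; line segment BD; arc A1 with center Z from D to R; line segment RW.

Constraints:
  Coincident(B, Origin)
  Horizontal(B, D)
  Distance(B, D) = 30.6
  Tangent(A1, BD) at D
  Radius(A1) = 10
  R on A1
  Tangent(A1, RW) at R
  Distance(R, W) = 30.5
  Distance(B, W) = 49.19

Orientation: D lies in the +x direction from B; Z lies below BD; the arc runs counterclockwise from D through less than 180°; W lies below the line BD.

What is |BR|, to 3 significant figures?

23.8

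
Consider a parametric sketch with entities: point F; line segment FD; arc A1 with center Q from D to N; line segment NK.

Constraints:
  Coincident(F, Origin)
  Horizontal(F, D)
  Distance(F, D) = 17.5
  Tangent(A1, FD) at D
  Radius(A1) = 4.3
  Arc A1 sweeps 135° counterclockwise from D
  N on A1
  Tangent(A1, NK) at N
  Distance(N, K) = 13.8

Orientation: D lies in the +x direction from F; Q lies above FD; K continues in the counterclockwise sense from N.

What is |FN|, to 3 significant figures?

21.8

F is at the origin; FD is horizontal with |FD| = 17.5 and D on the +x side, so D = (17.5, 0.00). Since A1 is tangent to FD there, QD ⟂ FD, so Q = D + (0, 4.3) = (17.5, 4.30). On A1, D sits at bearing -90° from Q; a 135° counterclockwise sweep puts N at bearing 45°, so N = Q + 4.3·(cos 45°, sin 45°) = (20.5, 7.34). Then |FN| = |N − F| = 21.8.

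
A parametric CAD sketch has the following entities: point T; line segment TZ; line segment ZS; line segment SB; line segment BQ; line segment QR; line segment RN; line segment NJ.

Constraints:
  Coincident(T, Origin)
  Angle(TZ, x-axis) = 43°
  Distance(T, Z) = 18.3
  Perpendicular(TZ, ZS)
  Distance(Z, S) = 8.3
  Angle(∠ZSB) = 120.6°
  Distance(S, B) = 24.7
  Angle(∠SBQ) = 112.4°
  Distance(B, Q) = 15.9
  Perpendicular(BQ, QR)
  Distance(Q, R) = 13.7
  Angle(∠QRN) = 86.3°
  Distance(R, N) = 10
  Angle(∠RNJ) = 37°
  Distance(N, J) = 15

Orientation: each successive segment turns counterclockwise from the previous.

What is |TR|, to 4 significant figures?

7.423

T is at the origin; TZ runs at 43.0° with length 18.3, so Z = (13.38, 12.48). The perpendicularity gives ZS at right angles to TZ, so ZS runs at 133.0°; with |ZS| = 8.3, S = (7.723, 18.55). ∠ZSB = 120.6° gives SB at -167.6° from the x-axis; with |SB| = 24.7, B = (-16.40, 13.25). ∠SBQ = 112.4° gives BQ at -100.0° from the x-axis; with |BQ| = 15.9, Q = (-19.16, -2.412). BQ ⟂ QR, so QR runs at -10.00°; with |QR| = 13.7, R = (-5.670, -4.791). Then |TR| = |R − T| = 7.423.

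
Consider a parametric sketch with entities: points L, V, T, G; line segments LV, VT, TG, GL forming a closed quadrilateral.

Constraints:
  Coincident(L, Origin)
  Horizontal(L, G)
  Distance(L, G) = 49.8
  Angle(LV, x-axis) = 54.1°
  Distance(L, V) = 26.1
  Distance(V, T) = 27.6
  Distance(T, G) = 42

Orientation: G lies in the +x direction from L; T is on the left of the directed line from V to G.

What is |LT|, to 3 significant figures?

53.4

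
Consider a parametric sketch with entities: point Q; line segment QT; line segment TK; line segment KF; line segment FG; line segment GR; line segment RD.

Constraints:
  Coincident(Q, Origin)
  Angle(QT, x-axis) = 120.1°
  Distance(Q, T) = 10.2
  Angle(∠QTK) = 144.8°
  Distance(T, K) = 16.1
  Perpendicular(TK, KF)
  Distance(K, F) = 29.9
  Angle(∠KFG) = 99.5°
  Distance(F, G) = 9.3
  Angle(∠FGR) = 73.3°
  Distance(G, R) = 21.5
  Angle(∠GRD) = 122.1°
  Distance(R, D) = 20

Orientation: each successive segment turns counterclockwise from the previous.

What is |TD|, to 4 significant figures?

27.81

Q is at the origin; QT runs at 120.1° with length 10.2, so T = (-5.115, 8.825). ∠QTK = 144.8° gives TK at 155.3° from the x-axis; with |TK| = 16.1, K = (-19.74, 15.55). TK ⟂ KF, so KF runs at -114.7°; with |KF| = 29.9, F = (-32.24, -11.61). ∠KFG = 99.5° gives FG at -34.20° from the x-axis; with |FG| = 9.3, G = (-24.54, -16.84). ∠FGR = 73.3° gives GR at 72.50° from the x-axis; with |GR| = 21.5, R = (-18.08, 3.665). ∠GRD = 122.1° gives RD at 130.4° from the x-axis; with |RD| = 20.0, D = (-31.04, 18.90). Then |TD| = |D − T| = 27.81.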